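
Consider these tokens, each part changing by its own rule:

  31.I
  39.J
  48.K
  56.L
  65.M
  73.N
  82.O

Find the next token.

90.P

First component — alternating steps +8, +9, +8, +9, …: 31, 39, 48, 56, 65, 73, 82 → 90.
Letter goes I, J, K, L, M, N, O → P (letters move forward 1 place in the alphabet).
Combining the parts gives 90.P.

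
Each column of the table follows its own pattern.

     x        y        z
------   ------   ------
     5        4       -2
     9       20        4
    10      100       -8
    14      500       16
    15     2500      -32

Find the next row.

For the column x, alternating steps +4, +1, +4, +1, …: 5, 9, 10, 14, 15 → 19.
Column y: ×5 each step, so 4, 20, 100, 500, 2500 → 12500.
Column z: -2, 4, -8, 16, -32 → 64 (×(-2) each step).
Combining the parts gives 19  12500  64.

19  12500  64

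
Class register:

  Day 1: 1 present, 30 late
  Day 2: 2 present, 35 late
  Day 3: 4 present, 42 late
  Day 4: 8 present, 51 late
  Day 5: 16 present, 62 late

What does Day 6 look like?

32 present, 75 late

Present: ×2 each step; 1, 2, 4, 8, 16 → 32.
Late: differences are 5, 7, 9, … (increasing by 2 each time), so 30, 35, 42, 51, 62 → 75.
So the next row is 32 present, 75 late.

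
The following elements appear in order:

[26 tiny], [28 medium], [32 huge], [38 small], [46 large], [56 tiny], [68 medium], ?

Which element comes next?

[82 huge]

First slot: differences are 2, 4, 6, … (increasing by 2 each time); 26, 28, 32, 38, 46, 56, 68 → 82.
Size — repeats tiny → medium → huge → small → large: tiny, medium, huge, small, large, tiny, medium → huge.
Putting it together: [82 huge].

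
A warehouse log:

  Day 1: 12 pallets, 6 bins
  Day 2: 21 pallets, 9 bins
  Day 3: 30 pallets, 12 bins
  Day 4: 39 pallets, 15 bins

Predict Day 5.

48 pallets, 18 bins

Pallets: 12, 21, 30, 39 → 48 (+9 each step).
Bins goes 6, 9, 12, 15 → 18 (+3 each step).
Combining the parts gives 48 pallets, 18 bins.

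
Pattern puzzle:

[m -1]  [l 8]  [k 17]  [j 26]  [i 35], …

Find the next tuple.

Letter: m, l, k, j, i → h (letters move back 1 place in the alphabet).
Second part: +9 each step, so -1, 8, 17, 26, 35 → 44.
So the next tuple is [h 44].

[h 44]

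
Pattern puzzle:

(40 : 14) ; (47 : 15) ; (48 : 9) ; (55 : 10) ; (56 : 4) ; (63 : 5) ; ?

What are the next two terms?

First slot: alternating steps +7, +1, +7, +1, …, so 40, 47, 48, 55, 56, 63 → 64 → 71.
For the second slot, alternating steps +1, −6, +1, −6, …: 14, 15, 9, 10, 4, 5 → -1 → 0.
So the next two terms are (64 : -1) and (71 : 0).

(64 : -1), (71 : 0)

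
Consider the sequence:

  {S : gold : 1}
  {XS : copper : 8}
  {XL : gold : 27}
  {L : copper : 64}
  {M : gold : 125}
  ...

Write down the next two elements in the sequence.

{S : copper : 216}, {XS : gold : 343}

Size — runs backward through clothing sizes XS→XL: S, XS, XL, L, M → S → XS.
Metal: alternates gold ↔ copper; gold, copper, gold, copper, gold → copper → gold.
Third slot: 1, 8, 27, 64, 125 → 216 → 343 (perfect cubes: 1³, 2³, 3³, …).
So the next two elements are {S : copper : 216} and {XS : gold : 343}.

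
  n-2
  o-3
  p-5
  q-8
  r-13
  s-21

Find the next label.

Letter goes n, o, p, q, r, s → t (letters move forward 1 place in the alphabet).
Second component: each term is the sum of the two before it; 2, 3, 5, 8, 13, 21 → 34.
Putting it together: t-34.

t-34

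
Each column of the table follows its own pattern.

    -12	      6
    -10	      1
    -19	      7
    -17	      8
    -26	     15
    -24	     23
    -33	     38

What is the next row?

First component: -12, -10, -19, -17, -26, -24, -33 → -31 (alternating steps +2, −9, +2, −9, …).
For the second component, each term is the sum of the two before it: 6, 1, 7, 8, 15, 23, 38 → 61.
So the next row is -31  61.

-31  61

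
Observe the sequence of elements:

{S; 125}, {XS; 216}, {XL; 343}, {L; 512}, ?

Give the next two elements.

{M; 729}, {S; 1000}

For the size, runs backward through clothing sizes XS→XL: S, XS, XL, L → M → S.
Second part — perfect cubes: 5³, 6³, 7³, …: 125, 216, 343, 512 → 729 → 1000.
Putting the parts together: {M; 729} and then {S; 1000}.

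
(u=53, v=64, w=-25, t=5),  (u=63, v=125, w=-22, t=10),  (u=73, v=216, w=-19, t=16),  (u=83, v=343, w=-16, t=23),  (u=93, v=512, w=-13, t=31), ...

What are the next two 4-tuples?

U: +10 each step, so 53, 63, 73, 83, 93 → 103 → 113.
V — perfect cubes: 4³, 5³, 6³, …: 64, 125, 216, 343, 512 → 729 → 1000.
For the w, +3 each step: -25, -22, -19, -16, -13 → -10 → -7.
T goes 5, 10, 16, 23, 31 → 40 → 50 (differences are 5, 6, 7, … (increasing by 1 each time)).
Putting the parts together: (u=103, v=729, w=-10, t=40) and then (u=113, v=1000, w=-7, t=50).

(u=103, v=729, w=-10, t=40), (u=113, v=1000, w=-7, t=50)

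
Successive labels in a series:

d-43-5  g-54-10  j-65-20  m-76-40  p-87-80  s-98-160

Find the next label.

v-109-320

Letter: d, g, j, m, p, s → v (letters move forward 3 places in the alphabet).
Second component: +11 each step; 43, 54, 65, 76, 87, 98 → 109.
Third component: 5, 10, 20, 40, 80, 160 → 320 (×2 each step).
Putting it together: v-109-320.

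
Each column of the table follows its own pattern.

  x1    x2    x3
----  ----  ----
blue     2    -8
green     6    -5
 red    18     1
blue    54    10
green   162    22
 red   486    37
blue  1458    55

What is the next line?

green  4374  76

Column x1: repeats blue → green → red; blue, green, red, blue, green, red, blue → green.
Column x2: ×3 each step; 2, 6, 18, 54, 162, 486, 1458 → 4374.
Column x3: differences are 3, 6, 9, … (increasing by 3 each time); -8, -5, 1, 10, 22, 37, 55 → 76.
So the next line is green  4374  76.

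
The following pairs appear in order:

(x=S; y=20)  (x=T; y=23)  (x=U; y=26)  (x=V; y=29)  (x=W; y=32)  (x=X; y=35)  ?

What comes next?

X: letters move forward 1 place in the alphabet, so S, T, U, V, W, X → Y.
For the y, +3 each step: 20, 23, 26, 29, 32, 35 → 38.
Putting it together: (x=Y; y=38).

(x=Y; y=38)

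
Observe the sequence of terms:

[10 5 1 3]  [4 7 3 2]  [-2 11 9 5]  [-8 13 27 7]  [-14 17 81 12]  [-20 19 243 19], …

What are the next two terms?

[-26 23 729 31], [-32 25 2187 50]

First component: −6 each step, so 10, 4, -2, -8, -14, -20 → -26 → -32.
Second component goes 5, 7, 11, 13, 17, 19 → 23 → 25 (alternating steps +2, +4, +2, +4, …).
Third component: ×3 each step; 1, 3, 9, 27, 81, 243 → 729 → 2187.
Fourth component — each term is the sum of the two before it: 3, 2, 5, 7, 12, 19 → 31 → 50.
So the next two terms are [-26 23 729 31] and [-32 25 2187 50].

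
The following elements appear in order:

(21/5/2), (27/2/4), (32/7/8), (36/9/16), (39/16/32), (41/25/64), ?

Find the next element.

(42/41/128)

First value goes 21, 27, 32, 36, 39, 41 → 42 (differences are 6, 5, 4, … (decreasing by 1 each time)).
Second value: each term is the sum of the two before it, so 5, 2, 7, 9, 16, 25 → 41.
Third value goes 2, 4, 8, 16, 32, 64 → 128 (×2 each step).
Putting it together: (42/41/128).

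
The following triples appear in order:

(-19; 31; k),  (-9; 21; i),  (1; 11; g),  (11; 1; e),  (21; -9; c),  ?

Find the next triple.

(31; -19; a)

First coordinate — +10 each step: -19, -9, 1, 11, 21 → 31.
Second coordinate: together with the first coordinate always sums to 12, so 31, 21, 11, 1, -9 → -19.
For the letter, letters move back 2 places in the alphabet: k, i, g, e, c → a.
Putting it together: (31; -19; a).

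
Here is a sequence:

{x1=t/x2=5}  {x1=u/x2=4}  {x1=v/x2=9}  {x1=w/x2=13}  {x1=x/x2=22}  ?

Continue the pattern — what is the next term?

X1: letters move forward 1 place in the alphabet, so t, u, v, w, x → y.
X2 goes 5, 4, 9, 13, 22 → 35 (each term is the sum of the two before it).
Combining the parts gives {x1=y/x2=35}.

{x1=y/x2=35}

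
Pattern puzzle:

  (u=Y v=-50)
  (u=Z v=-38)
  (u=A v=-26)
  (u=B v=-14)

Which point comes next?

(u=C v=-2)

For the u, letters move forward 1 place in the alphabet, wrapping Z→A: Y, Z, A, B → C.
V: -50, -38, -26, -14 → -2 (+12 each step).
So the next point is (u=C v=-2).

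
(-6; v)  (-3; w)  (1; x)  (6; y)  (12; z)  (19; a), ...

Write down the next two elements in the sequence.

(27; b), (36; c)

First part goes -6, -3, 1, 6, 12, 19 → 27 → 36 (differences are 3, 4, 5, … (increasing by 1 each time)).
Letter — letters move forward 1 place in the alphabet, wrapping Z→A: v, w, x, y, z, a → b → c.
So the next two elements are (27; b) and (36; c).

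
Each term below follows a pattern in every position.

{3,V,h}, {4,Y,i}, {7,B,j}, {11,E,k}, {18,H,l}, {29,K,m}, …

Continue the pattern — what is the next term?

First entry: 3, 4, 7, 11, 18, 29 → 47 (each term is the sum of the two before it).
First letter: letters move forward 3 places in the alphabet, wrapping Z→A; V, Y, B, E, H, K → N.
Second letter — letters move forward 1 place in the alphabet: h, i, j, k, l, m → n.
Combining the parts gives {47,N,n}.

{47,N,n}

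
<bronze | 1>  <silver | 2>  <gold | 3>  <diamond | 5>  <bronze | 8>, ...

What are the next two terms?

<silver | 13>, <gold | 21>

Rank: repeats bronze → silver → gold → diamond, so bronze, silver, gold, diamond, bronze → silver → gold.
Second slot — each term is the sum of the two before it: 1, 2, 3, 5, 8 → 13 → 21.
Putting the parts together: <silver | 13> and then <gold | 21>.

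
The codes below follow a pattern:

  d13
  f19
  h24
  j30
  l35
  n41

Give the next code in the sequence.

p46

Letter — letters move forward 2 places in the alphabet: d, f, h, j, l, n → p.
For the second component, alternating steps +6, +5, +6, +5, …: 13, 19, 24, 30, 35, 41 → 46.
Combining the parts gives p46.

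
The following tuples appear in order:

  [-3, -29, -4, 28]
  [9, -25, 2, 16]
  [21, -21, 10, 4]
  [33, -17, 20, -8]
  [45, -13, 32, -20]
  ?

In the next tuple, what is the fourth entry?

For the first entry, +12 each step: -3, 9, 21, 33, 45 → 57.
Fourth entry: together with the first entry always sums to 25, so 28, 16, 4, -8, -20 → -32.

-32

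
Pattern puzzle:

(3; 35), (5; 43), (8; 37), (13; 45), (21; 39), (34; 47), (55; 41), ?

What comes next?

(89; 49)

First part goes 3, 5, 8, 13, 21, 34, 55 → 89 (each term is the sum of the two before it).
For the second part, alternating steps +8, −6, +8, −6, …: 35, 43, 37, 45, 39, 47, 41 → 49.
So the next tuple is (89; 49).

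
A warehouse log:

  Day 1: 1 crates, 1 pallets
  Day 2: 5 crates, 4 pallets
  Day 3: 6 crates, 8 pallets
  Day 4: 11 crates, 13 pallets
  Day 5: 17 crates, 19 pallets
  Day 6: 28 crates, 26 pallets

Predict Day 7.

Crates goes 1, 5, 6, 11, 17, 28 → 45 (each term is the sum of the two before it).
For the pallets, differences are 3, 4, 5, … (increasing by 1 each time): 1, 4, 8, 13, 19, 26 → 34.
Combining the parts gives 45 crates, 34 pallets.

45 crates, 34 pallets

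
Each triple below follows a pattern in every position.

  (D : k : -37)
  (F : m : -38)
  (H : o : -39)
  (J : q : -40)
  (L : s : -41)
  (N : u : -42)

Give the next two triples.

First letter: D, F, H, J, L, N → P → R (letters move forward 2 places in the alphabet).
Second letter: k, m, o, q, s, u → w → y (letters move forward 2 places in the alphabet).
Third component goes -37, -38, -39, -40, -41, -42 → -43 → -44 (−1 each step).
So the next two triples are (P : w : -43) and (R : y : -44).

(P : w : -43), (R : y : -44)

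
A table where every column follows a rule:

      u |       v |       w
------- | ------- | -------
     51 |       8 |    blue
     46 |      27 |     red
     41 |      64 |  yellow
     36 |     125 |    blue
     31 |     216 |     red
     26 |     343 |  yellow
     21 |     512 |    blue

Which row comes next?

16  729  red

Column u goes 51, 46, 41, 36, 31, 26, 21 → 16 (−5 each step).
Column v — perfect cubes: 2³, 3³, 4³, …: 8, 27, 64, 125, 216, 343, 512 → 729.
Column w — repeats blue → red → yellow: blue, red, yellow, blue, red, yellow, blue → red.
So the next row is 16  729  red.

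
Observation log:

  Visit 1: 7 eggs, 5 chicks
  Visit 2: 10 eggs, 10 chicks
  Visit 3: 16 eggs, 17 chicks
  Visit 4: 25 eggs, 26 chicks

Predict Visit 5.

Eggs: 7, 10, 16, 25 → 37 (differences are 3, 6, 9, … (increasing by 3 each time)).
Chicks: 5, 10, 17, 26 → 37 (differences are 5, 7, 9, … (increasing by 2 each time)).
Putting it together: 37 eggs, 37 chicks.

37 eggs, 37 chicks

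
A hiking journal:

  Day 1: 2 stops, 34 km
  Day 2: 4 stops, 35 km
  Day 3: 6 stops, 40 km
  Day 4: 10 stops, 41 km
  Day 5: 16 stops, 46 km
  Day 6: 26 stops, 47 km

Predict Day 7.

Stops: 2, 4, 6, 10, 16, 26 → 42 (each term is the sum of the two before it).
Km goes 34, 35, 40, 41, 46, 47 → 52 (alternating steps +1, +5, +1, +5, …).
Combining the parts gives 42 stops, 52 km.

42 stops, 52 km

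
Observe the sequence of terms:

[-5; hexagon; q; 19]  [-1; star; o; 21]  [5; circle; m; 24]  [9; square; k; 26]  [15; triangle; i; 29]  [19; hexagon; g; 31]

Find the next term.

First entry: alternating steps +4, +6, +4, +6, …, so -5, -1, 5, 9, 15, 19 → 25.
Shape: repeats hexagon → star → circle → square → triangle, so hexagon, star, circle, square, triangle, hexagon → star.
Letter — letters move back 2 places in the alphabet: q, o, m, k, i, g → e.
For the fourth entry, alternating steps +2, +3, +2, +3, …: 19, 21, 24, 26, 29, 31 → 34.
Putting it together: [25; star; e; 34].

[25; star; e; 34]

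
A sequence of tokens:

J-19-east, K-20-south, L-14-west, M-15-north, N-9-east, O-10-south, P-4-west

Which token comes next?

For the letter, letters move forward 1 place in the alphabet: J, K, L, M, N, O, P → Q.
Second component: alternating steps +1, −6, +1, −6, …, so 19, 20, 14, 15, 9, 10, 4 → 5.
Direction: repeats east → south → west → north, so east, south, west, north, east, south, west → north.
Putting it together: Q-5-north.

Q-5-north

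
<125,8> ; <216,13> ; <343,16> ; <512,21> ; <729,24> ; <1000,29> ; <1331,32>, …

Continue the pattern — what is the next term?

For the first component, perfect cubes: 5³, 6³, 7³, …: 125, 216, 343, 512, 729, 1000, 1331 → 1728.
Second component goes 8, 13, 16, 21, 24, 29, 32 → 37 (alternating steps +5, +3, +5, +3, …).
Combining the parts gives <1728,37>.

<1728,37>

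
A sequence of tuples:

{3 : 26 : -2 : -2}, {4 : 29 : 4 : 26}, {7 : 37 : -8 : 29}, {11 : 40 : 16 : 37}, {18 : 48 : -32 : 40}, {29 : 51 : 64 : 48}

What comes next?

First part goes 3, 4, 7, 11, 18, 29 → 47 (each term is the sum of the two before it).
Second part: alternating steps +3, +8, +3, +8, …; 26, 29, 37, 40, 48, 51 → 59.
Third part — ×(-2) each step: -2, 4, -8, 16, -32, 64 → -128.
For the fourth part, always the previous value of the second part: -2, 26, 29, 37, 40, 48 → 51.
Putting it together: {47 : 59 : -128 : 51}.

{47 : 59 : -128 : 51}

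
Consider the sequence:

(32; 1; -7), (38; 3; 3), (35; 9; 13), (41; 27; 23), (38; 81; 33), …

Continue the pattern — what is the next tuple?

(44; 243; 43)

First component: alternating steps +6, −3, +6, −3, …, so 32, 38, 35, 41, 38 → 44.
Second component goes 1, 3, 9, 27, 81 → 243 (×3 each step).
Third component: +10 each step, so -7, 3, 13, 23, 33 → 43.
Putting it together: (44; 243; 43).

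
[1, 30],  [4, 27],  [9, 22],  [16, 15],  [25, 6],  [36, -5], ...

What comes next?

First component — perfect squares: 1², 2², 3², …: 1, 4, 9, 16, 25, 36 → 49.
For the second component, together with the first component always sums to 31: 30, 27, 22, 15, 6, -5 → -18.
Combining the parts gives [49, -18].

[49, -18]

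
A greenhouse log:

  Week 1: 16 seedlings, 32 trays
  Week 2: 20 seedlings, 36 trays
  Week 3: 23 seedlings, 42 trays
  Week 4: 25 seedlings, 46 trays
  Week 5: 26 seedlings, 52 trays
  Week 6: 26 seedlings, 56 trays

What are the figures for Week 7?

25 seedlings, 62 trays

For the seedlings, differences are 4, 3, 2, … (decreasing by 1 each time): 16, 20, 23, 25, 26, 26 → 25.
Trays — alternating steps +4, +6, +4, +6, …: 32, 36, 42, 46, 52, 56 → 62.
Combining the parts gives 25 seedlings, 62 trays.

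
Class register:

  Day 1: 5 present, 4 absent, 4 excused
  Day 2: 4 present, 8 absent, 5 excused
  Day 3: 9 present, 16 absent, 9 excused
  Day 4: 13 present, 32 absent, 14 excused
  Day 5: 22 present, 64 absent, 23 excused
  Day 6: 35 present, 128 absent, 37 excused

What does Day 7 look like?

57 present, 256 absent, 60 excused

Present: each term is the sum of the two before it, so 5, 4, 9, 13, 22, 35 → 57.
Absent: 4, 8, 16, 32, 64, 128 → 256 (×2 each step).
Excused goes 4, 5, 9, 14, 23, 37 → 60 (each term is the sum of the two before it).
So the next row is 57 present, 256 absent, 60 excused.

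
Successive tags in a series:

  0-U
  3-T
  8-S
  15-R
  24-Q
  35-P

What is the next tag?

48-O

First component: 0, 3, 8, 15, 24, 35 → 48 (differences are 3, 5, 7, … (increasing by 2 each time)).
Letter: letters move back 1 place in the alphabet, so U, T, S, R, Q, P → O.
Combining the parts gives 48-O.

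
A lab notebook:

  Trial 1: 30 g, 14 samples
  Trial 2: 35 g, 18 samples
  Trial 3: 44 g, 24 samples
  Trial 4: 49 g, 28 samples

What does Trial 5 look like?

58 g, 34 samples

G: alternating steps +5, +9, +5, +9, …, so 30, 35, 44, 49 → 58.
For the samples, alternating steps +4, +6, +4, +6, …: 14, 18, 24, 28 → 34.
Putting it together: 58 g, 34 samples.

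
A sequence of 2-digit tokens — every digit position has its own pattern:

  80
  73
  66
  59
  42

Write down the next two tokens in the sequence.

35, 28

First digit goes 8, 7, 6, 5, 4 → 3 → 2 (−1 each step, mod 10).
Second digit goes 0, 3, 6, 9, 2 → 5 → 8 (+3 each step, mod 10).
Putting the parts together: 35 and then 28.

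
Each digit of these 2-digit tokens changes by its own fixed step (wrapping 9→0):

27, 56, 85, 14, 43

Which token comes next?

72

First digit: +3 each step, mod 10, so 2, 5, 8, 1, 4 → 7.
Second digit: 7, 6, 5, 4, 3 → 2 (−1 each step, mod 10).
So the next token is 72.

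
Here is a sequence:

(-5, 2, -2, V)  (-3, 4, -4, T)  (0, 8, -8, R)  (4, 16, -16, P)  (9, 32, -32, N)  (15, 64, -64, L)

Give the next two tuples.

(22, 128, -128, J), (30, 256, -256, H)

First entry goes -5, -3, 0, 4, 9, 15 → 22 → 30 (differences are 2, 3, 4, … (increasing by 1 each time)).
Second entry: ×2 each step; 2, 4, 8, 16, 32, 64 → 128 → 256.
Third entry — always the negative of the second entry: -2, -4, -8, -16, -32, -64 → -128 → -256.
Letter — letters move back 2 places in the alphabet: V, T, R, P, N, L → J → H.
Putting the parts together: (22, 128, -128, J) and then (30, 256, -256, H).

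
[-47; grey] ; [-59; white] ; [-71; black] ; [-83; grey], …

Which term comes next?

First part — −12 each step: -47, -59, -71, -83 → -95.
For the shade, repeats grey → white → black: grey, white, black, grey → white.
Putting it together: [-95; white].

[-95; white]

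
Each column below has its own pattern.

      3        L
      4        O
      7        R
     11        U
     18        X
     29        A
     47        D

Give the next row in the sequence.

76  G

First component — each term is the sum of the two before it: 3, 4, 7, 11, 18, 29, 47 → 76.
Letter: L, O, R, U, X, A, D → G (letters move forward 3 places in the alphabet, wrapping Z→A).
Putting it together: 76  G.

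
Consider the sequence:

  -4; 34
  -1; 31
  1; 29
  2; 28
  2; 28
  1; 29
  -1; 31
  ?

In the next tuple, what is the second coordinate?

34

First coordinate: -4, -1, 1, 2, 2, 1, -1 → -4 (differences are 3, 2, 1, … (decreasing by 1 each time)).
For the second coordinate, together with the first coordinate always sums to 30: 34, 31, 29, 28, 28, 29, 31 → 34.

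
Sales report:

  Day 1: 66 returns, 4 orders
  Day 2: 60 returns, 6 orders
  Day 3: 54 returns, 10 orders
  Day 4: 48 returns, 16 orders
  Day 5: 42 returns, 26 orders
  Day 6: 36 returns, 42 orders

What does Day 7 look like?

Returns: 66, 60, 54, 48, 42, 36 → 30 (−6 each step).
Orders goes 4, 6, 10, 16, 26, 42 → 68 (each term is the sum of the two before it).
Combining the parts gives 30 returns, 68 orders.

30 returns, 68 orders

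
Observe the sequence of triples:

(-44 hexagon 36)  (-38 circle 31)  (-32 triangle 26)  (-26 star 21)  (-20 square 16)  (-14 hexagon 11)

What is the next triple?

For the first value, +6 each step: -44, -38, -32, -26, -20, -14 → -8.
For the shape, repeats hexagon → circle → triangle → star → square: hexagon, circle, triangle, star, square, hexagon → circle.
Third value: −5 each step, so 36, 31, 26, 21, 16, 11 → 6.
Putting it together: (-8 circle 6).

(-8 circle 6)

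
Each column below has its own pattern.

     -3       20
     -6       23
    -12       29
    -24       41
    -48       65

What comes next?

First component: ×2 each step, so -3, -6, -12, -24, -48 → -96.
Second component goes 20, 23, 29, 41, 65 → 113 (together with the first component always sums to 17).
Putting it together: -96  113.

-96  113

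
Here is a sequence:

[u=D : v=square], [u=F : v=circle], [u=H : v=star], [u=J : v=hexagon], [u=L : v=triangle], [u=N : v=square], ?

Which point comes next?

[u=P : v=circle]

U: D, F, H, J, L, N → P (letters move forward 2 places in the alphabet).
For the v, repeats square → circle → star → hexagon → triangle: square, circle, star, hexagon, triangle, square → circle.
So the next point is [u=P : v=circle].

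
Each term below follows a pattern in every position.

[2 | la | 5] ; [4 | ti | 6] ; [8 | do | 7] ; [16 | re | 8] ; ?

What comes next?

First component: ×2 each step; 2, 4, 8, 16 → 32.
Note: la, ti, do, re → mi (runs through the solfège scale do→ti).
Third component: +1 each step, so 5, 6, 7, 8 → 9.
So the next term is [32 | mi | 9].

[32 | mi | 9]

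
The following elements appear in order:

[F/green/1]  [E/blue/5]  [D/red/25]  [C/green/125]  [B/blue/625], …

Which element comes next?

Letter: letters move back 1 place in the alphabet; F, E, D, C, B → A.
Colour: repeats green → blue → red, so green, blue, red, green, blue → red.
For the third entry, ×5 each step: 1, 5, 25, 125, 625 → 3125.
So the next element is [A/red/3125].

[A/red/3125]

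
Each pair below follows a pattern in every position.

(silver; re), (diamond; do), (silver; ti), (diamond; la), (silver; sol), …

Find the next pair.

Rank: alternates silver ↔ diamond, so silver, diamond, silver, diamond, silver → diamond.
Note: runs backward through the solfège scale do→ti, so re, do, ti, la, sol → fa.
Putting it together: (diamond; fa).

(diamond; fa)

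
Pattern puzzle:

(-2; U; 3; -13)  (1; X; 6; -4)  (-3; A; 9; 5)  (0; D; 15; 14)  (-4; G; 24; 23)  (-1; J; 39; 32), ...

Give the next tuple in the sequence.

First component — alternating steps +3, −4, +3, −4, …: -2, 1, -3, 0, -4, -1 → -5.
Letter: U, X, A, D, G, J → M (letters move forward 3 places in the alphabet, wrapping Z→A).
Third component: each term is the sum of the two before it, so 3, 6, 9, 15, 24, 39 → 63.
For the fourth component, +9 each step: -13, -4, 5, 14, 23, 32 → 41.
Combining the parts gives (-5; M; 63; 41).

(-5; M; 63; 41)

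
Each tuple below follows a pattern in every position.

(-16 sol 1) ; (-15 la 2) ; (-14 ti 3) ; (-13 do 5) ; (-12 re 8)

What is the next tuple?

First coordinate goes -16, -15, -14, -13, -12 → -11 (+1 each step).
Note: sol, la, ti, do, re → mi (runs through the solfège scale do→ti).
Third coordinate: each term is the sum of the two before it; 1, 2, 3, 5, 8 → 13.
Combining the parts gives (-11 mi 13).

(-11 mi 13)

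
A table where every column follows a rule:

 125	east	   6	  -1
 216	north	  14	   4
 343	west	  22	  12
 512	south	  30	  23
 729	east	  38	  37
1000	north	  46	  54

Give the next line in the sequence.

First component goes 125, 216, 343, 512, 729, 1000 → 1331 (perfect cubes: 5³, 6³, 7³, …).
Direction — repeats east → north → west → south: east, north, west, south, east, north → west.
Third component: 6, 14, 22, 30, 38, 46 → 54 (+8 each step).
For the fourth component, differences are 5, 8, 11, … (increasing by 3 each time): -1, 4, 12, 23, 37, 54 → 74.
So the next line is 1331  west  54  74.

1331  west  54  74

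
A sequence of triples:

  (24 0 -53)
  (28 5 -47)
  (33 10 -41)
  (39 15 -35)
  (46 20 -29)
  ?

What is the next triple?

First entry: differences are 4, 5, 6, … (increasing by 1 each time), so 24, 28, 33, 39, 46 → 54.
Second entry — +5 each step: 0, 5, 10, 15, 20 → 25.
Third entry goes -53, -47, -41, -35, -29 → -23 (+6 each step).
Putting it together: (54 25 -23).

(54 25 -23)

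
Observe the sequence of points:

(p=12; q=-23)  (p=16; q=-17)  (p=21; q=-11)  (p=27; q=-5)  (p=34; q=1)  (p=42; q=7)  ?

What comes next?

P: differences are 4, 5, 6, … (increasing by 1 each time), so 12, 16, 21, 27, 34, 42 → 51.
Q — +6 each step: -23, -17, -11, -5, 1, 7 → 13.
Putting it together: (p=51; q=13).

(p=51; q=13)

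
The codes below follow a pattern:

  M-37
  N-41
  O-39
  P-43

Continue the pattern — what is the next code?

Q-41

Letter: M, N, O, P → Q (letters move forward 1 place in the alphabet).
Second component goes 37, 41, 39, 43 → 41 (alternating steps +4, −2, +4, −2, …).
Combining the parts gives Q-41.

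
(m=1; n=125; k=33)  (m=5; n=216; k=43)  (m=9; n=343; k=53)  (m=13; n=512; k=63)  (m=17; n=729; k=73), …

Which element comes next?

(m=21; n=1000; k=83)

M: +4 each step, so 1, 5, 9, 13, 17 → 21.
N: 125, 216, 343, 512, 729 → 1000 (perfect cubes: 5³, 6³, 7³, …).
K — +10 each step: 33, 43, 53, 63, 73 → 83.
Putting it together: (m=21; n=1000; k=83).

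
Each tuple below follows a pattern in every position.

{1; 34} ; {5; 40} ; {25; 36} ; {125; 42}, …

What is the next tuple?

For the first part, ×5 each step: 1, 5, 25, 125 → 625.
Second part goes 34, 40, 36, 42 → 38 (alternating steps +6, −4, +6, −4, …).
So the next tuple is {625; 38}.

{625; 38}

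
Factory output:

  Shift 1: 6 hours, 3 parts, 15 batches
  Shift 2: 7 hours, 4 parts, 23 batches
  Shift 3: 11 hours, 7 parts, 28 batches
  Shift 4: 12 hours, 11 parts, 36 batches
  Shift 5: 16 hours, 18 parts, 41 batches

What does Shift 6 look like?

Hours: alternating steps +1, +4, +1, +4, …; 6, 7, 11, 12, 16 → 17.
Parts goes 3, 4, 7, 11, 18 → 29 (each term is the sum of the two before it).
Batches: alternating steps +8, +5, +8, +5, …; 15, 23, 28, 36, 41 → 49.
So the next record is 17 hours, 29 parts, 49 batches.

17 hours, 29 parts, 49 batches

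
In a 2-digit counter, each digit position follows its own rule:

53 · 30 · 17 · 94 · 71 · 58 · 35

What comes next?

First digit — −2 each step, mod 10: 5, 3, 1, 9, 7, 5, 3 → 1.
Second digit goes 3, 0, 7, 4, 1, 8, 5 → 2 (−3 each step, mod 10).
Putting it together: 12.

12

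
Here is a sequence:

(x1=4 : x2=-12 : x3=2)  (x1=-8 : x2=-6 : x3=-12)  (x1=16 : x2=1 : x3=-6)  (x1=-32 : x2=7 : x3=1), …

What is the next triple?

(x1=64 : x2=14 : x3=7)

X1 — ×(-2) each step: 4, -8, 16, -32 → 64.
X2 goes -12, -6, 1, 7 → 14 (alternating steps +6, +7, +6, +7, …).
X3: always the previous value of the x2; 2, -12, -6, 1 → 7.
Putting it together: (x1=64 : x2=14 : x3=7).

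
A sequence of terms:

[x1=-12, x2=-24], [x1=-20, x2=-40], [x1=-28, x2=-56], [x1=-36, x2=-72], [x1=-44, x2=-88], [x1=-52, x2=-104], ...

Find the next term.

[x1=-60, x2=-120]

X1: −8 each step; -12, -20, -28, -36, -44, -52 → -60.
X2 — always 2 × the x1: -24, -40, -56, -72, -88, -104 → -120.
Putting it together: [x1=-60, x2=-120].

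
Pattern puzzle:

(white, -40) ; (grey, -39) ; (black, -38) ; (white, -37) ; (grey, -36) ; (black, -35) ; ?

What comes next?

(white, -34)

Shade: white, grey, black, white, grey, black → white (repeats white → grey → black).
Second coordinate: +1 each step; -40, -39, -38, -37, -36, -35 → -34.
So the next point is (white, -34).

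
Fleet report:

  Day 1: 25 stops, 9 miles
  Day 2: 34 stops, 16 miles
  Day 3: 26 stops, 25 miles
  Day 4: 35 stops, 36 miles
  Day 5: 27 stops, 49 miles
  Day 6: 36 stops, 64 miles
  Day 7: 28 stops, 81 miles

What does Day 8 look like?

37 stops, 100 miles

Stops: alternating steps +9, −8, +9, −8, …; 25, 34, 26, 35, 27, 36, 28 → 37.
Miles goes 9, 16, 25, 36, 49, 64, 81 → 100 (perfect squares: 3², 4², 5², …).
Combining the parts gives 37 stops, 100 miles.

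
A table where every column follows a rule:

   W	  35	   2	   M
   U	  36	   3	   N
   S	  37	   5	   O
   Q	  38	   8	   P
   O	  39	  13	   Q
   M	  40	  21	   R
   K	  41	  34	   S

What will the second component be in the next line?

42

Second component: +1 each step, so 35, 36, 37, 38, 39, 40, 41 → 42.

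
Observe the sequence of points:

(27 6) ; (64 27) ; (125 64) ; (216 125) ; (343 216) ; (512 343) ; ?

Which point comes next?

(729 512)

First component — perfect cubes: 3³, 4³, 5³, …: 27, 64, 125, 216, 343, 512 → 729.
Second component — always the previous value of the first component: 6, 27, 64, 125, 216, 343 → 512.
Combining the parts gives (729 512).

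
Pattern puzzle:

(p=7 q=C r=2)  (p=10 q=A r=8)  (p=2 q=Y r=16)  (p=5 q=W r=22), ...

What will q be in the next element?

U

Q: C, A, Y, W → U (letters move back 2 places in the alphabet, wrapping A→Z).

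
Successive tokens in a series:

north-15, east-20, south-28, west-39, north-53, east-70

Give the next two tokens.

south-90, west-113

Direction: repeats north → east → south → west, so north, east, south, west, north, east → south → west.
Second component: 15, 20, 28, 39, 53, 70 → 90 → 113 (differences are 5, 8, 11, … (increasing by 3 each time)).
Putting the parts together: south-90 and then west-113.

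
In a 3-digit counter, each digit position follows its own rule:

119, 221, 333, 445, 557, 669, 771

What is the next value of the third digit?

First digit: +1 each step, mod 10, so 1, 2, 3, 4, 5, 6, 7 → 8.
Second digit: +1 each step, mod 10; 1, 2, 3, 4, 5, 6, 7 → 8.
Third digit goes 9, 1, 3, 5, 7, 9, 1 → 3 (+2 each step, mod 10).

3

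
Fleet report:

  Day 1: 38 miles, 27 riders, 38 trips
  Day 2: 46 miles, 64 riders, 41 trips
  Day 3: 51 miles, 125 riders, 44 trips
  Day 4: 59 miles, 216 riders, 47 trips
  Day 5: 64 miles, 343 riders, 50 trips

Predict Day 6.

Miles goes 38, 46, 51, 59, 64 → 72 (alternating steps +8, +5, +8, +5, …).
Riders: perfect cubes: 3³, 4³, 5³, …; 27, 64, 125, 216, 343 → 512.
Trips: +3 each step, so 38, 41, 44, 47, 50 → 53.
Combining the parts gives 72 miles, 512 riders, 53 trips.

72 miles, 512 riders, 53 trips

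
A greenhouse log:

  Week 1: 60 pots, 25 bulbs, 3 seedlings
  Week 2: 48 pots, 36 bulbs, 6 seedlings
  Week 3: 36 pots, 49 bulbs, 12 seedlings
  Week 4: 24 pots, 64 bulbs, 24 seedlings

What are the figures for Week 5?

12 pots, 81 bulbs, 48 seedlings

Pots: −12 each step, so 60, 48, 36, 24 → 12.
Bulbs: perfect squares: 5², 6², 7², …, so 25, 36, 49, 64 → 81.
Seedlings: ×2 each step; 3, 6, 12, 24 → 48.
Putting it together: 12 pots, 81 bulbs, 48 seedlings.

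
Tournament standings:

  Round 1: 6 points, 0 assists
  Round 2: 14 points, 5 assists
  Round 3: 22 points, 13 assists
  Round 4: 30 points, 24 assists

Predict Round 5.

38 points, 38 assists

Points: +8 each step, so 6, 14, 22, 30 → 38.
For the assists, differences are 5, 8, 11, … (increasing by 3 each time): 0, 5, 13, 24 → 38.
Combining the parts gives 38 points, 38 assists.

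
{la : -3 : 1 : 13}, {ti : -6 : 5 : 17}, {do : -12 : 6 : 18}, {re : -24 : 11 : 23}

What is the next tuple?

Note — runs through the solfège scale do→ti: la, ti, do, re → mi.
Second part: -3, -6, -12, -24 → -48 (×2 each step).
Third part goes 1, 5, 6, 11 → 17 (each term is the sum of the two before it).
Fourth part goes 13, 17, 18, 23 → 29 (always 12 more than the third part).
So the next tuple is {mi : -48 : 17 : 29}.

{mi : -48 : 17 : 29}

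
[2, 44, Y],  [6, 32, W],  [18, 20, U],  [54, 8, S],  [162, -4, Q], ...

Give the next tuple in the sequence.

[486, -16, O]

First component: ×3 each step; 2, 6, 18, 54, 162 → 486.
Second component: −12 each step; 44, 32, 20, 8, -4 → -16.
Letter goes Y, W, U, S, Q → O (letters move back 2 places in the alphabet).
Putting it together: [486, -16, O].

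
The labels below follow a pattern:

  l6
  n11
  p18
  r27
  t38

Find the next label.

Letter: l, n, p, r, t → v (letters move forward 2 places in the alphabet).
Second component: 6, 11, 18, 27, 38 → 51 (differences are 5, 7, 9, … (increasing by 2 each time)).
Combining the parts gives v51.

v51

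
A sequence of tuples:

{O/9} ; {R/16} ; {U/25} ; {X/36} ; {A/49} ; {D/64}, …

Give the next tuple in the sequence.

Letter: letters move forward 3 places in the alphabet, wrapping Z→A; O, R, U, X, A, D → G.
Second value: perfect squares: 3², 4², 5², …, so 9, 16, 25, 36, 49, 64 → 81.
Putting it together: {G/81}.

{G/81}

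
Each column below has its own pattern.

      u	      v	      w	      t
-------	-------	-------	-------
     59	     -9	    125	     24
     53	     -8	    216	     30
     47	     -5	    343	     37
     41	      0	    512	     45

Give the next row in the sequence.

35  7  729  54

Column u: −6 each step, so 59, 53, 47, 41 → 35.
Column v: -9, -8, -5, 0 → 7 (differences are 1, 3, 5, … (increasing by 2 each time)).
Column w: 125, 216, 343, 512 → 729 (perfect cubes: 5³, 6³, 7³, …).
Column t goes 24, 30, 37, 45 → 54 (differences are 6, 7, 8, … (increasing by 1 each time)).
Putting it together: 35  7  729  54.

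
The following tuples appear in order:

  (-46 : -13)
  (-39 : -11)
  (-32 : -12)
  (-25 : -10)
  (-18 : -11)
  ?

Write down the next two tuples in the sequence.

First value — +7 each step: -46, -39, -32, -25, -18 → -11 → -4.
Second value goes -13, -11, -12, -10, -11 → -9 → -10 (alternating steps +2, −1, +2, −1, …).
Putting the parts together: (-11 : -9) and then (-4 : -10).

(-11 : -9), (-4 : -10)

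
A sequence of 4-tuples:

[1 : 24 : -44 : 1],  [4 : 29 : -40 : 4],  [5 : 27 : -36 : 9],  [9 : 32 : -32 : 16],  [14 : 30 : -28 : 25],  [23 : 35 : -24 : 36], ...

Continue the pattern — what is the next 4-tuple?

[37 : 33 : -20 : 49]

First coordinate — each term is the sum of the two before it: 1, 4, 5, 9, 14, 23 → 37.
For the second coordinate, alternating steps +5, −2, +5, −2, …: 24, 29, 27, 32, 30, 35 → 33.
Third coordinate goes -44, -40, -36, -32, -28, -24 → -20 (+4 each step).
Fourth coordinate goes 1, 4, 9, 16, 25, 36 → 49 (perfect squares: 1², 2², 3², …).
Putting it together: [37 : 33 : -20 : 49].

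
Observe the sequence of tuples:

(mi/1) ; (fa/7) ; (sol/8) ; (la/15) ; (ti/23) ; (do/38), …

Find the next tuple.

For the note, runs through the solfège scale do→ti: mi, fa, sol, la, ti, do → re.
Second part: each term is the sum of the two before it, so 1, 7, 8, 15, 23, 38 → 61.
Putting it together: (re/61).

(re/61)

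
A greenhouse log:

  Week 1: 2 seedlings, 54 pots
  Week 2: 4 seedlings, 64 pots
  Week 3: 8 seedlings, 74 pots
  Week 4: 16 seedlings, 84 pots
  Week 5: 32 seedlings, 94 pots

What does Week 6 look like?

Seedlings goes 2, 4, 8, 16, 32 → 64 (×2 each step).
Pots goes 54, 64, 74, 84, 94 → 104 (+10 each step).
Combining the parts gives 64 seedlings, 104 pots.

64 seedlings, 104 pots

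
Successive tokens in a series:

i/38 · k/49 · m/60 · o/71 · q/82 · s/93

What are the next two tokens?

Letter goes i, k, m, o, q, s → u → w (letters move forward 2 places in the alphabet).
For the second component, +11 each step: 38, 49, 60, 71, 82, 93 → 104 → 115.
So the next two tokens are u/104 and w/115.

u/104 then w/115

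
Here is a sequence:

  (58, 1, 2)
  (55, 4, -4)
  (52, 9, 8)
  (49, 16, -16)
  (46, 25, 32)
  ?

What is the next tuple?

First entry — −3 each step: 58, 55, 52, 49, 46 → 43.
Second entry: perfect squares: 1², 2², 3², …; 1, 4, 9, 16, 25 → 36.
For the third entry, ×(-2) each step: 2, -4, 8, -16, 32 → -64.
Putting it together: (43, 36, -64).

(43, 36, -64)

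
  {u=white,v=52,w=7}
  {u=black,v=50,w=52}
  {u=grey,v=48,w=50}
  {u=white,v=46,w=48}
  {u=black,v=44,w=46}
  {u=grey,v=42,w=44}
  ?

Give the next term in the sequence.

For the u, repeats white → black → grey: white, black, grey, white, black, grey → white.
V: −2 each step; 52, 50, 48, 46, 44, 42 → 40.
W: always the previous value of the v, so 7, 52, 50, 48, 46, 44 → 42.
Combining the parts gives {u=white,v=40,w=42}.

{u=white,v=40,w=42}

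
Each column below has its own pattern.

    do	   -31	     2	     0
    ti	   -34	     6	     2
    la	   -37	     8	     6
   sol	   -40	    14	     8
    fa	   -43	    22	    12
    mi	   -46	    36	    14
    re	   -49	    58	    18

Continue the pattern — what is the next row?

Note: runs backward through the solfège scale do→ti; do, ti, la, sol, fa, mi, re → do.
For the second component, −3 each step: -31, -34, -37, -40, -43, -46, -49 → -52.
Third component — each term is the sum of the two before it: 2, 6, 8, 14, 22, 36, 58 → 94.
Fourth component goes 0, 2, 6, 8, 12, 14, 18 → 20 (alternating steps +2, +4, +2, +4, …).
Putting it together: do  -52  94  20.

do  -52  94  20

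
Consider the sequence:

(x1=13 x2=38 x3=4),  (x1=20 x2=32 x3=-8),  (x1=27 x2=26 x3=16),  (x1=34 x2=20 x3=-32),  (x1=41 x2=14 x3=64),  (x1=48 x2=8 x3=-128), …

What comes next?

X1: +7 each step, so 13, 20, 27, 34, 41, 48 → 55.
X2 — −6 each step: 38, 32, 26, 20, 14, 8 → 2.
X3: 4, -8, 16, -32, 64, -128 → 256 (×(-2) each step).
Combining the parts gives (x1=55 x2=2 x3=256).

(x1=55 x2=2 x3=256)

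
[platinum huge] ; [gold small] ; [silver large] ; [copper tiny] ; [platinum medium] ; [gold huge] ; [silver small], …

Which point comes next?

[copper large]

Metal — repeats platinum → gold → silver → copper: platinum, gold, silver, copper, platinum, gold, silver → copper.
Size: huge, small, large, tiny, medium, huge, small → large (repeats huge → small → large → tiny → medium).
Combining the parts gives [copper large].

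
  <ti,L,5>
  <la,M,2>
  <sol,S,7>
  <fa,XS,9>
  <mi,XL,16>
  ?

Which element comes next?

<re,L,25>

Note: runs backward through the solfège scale do→ti, so ti, la, sol, fa, mi → re.
Size: runs backward through clothing sizes XS→XL, so L, M, S, XS, XL → L.
Third entry: each term is the sum of the two before it; 5, 2, 7, 9, 16 → 25.
Combining the parts gives <re,L,25>.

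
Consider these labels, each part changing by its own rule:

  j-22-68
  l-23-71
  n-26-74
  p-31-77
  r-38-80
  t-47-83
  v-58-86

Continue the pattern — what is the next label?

For the letter, letters move forward 2 places in the alphabet: j, l, n, p, r, t, v → x.
Second component — differences are 1, 3, 5, … (increasing by 2 each time): 22, 23, 26, 31, 38, 47, 58 → 71.
Third component goes 68, 71, 74, 77, 80, 83, 86 → 89 (+3 each step).
Combining the parts gives x-71-89.

x-71-89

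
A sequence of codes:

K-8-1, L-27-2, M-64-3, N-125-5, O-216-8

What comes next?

P-343-13

Letter — letters move forward 1 place in the alphabet: K, L, M, N, O → P.
Second component goes 8, 27, 64, 125, 216 → 343 (perfect cubes: 2³, 3³, 4³, …).
Third component — each term is the sum of the two before it: 1, 2, 3, 5, 8 → 13.
Putting it together: P-343-13.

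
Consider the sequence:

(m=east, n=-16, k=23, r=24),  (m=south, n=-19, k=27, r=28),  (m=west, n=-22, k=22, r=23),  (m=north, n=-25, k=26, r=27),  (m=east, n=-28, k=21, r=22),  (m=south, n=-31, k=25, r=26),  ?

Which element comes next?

(m=west, n=-34, k=20, r=21)

M: repeats east → south → west → north; east, south, west, north, east, south → west.
N: −3 each step, so -16, -19, -22, -25, -28, -31 → -34.
K goes 23, 27, 22, 26, 21, 25 → 20 (alternating steps +4, −5, +4, −5, …).
R: alternating steps +4, −5, +4, −5, …, so 24, 28, 23, 27, 22, 26 → 21.
Combining the parts gives (m=west, n=-34, k=20, r=21).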